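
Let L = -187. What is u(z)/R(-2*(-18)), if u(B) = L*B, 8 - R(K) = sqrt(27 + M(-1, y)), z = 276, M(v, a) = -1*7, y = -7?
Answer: -9384 - 2346*sqrt(5) ≈ -14630.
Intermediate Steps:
M(v, a) = -7
R(K) = 8 - 2*sqrt(5) (R(K) = 8 - sqrt(27 - 7) = 8 - sqrt(20) = 8 - 2*sqrt(5))
u(B) = -187*B
u(z)/R(-2*(-18)) = (-187*276)/(8 - 2*sqrt(5)) = -51612/(8 - 2*sqrt(5))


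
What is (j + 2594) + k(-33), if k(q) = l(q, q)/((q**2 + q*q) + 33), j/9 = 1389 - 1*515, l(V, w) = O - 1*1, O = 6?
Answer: 23127065/2211 ≈ 10460.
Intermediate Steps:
l(V, w) = 5 (l(V, w) = 6 - 1*1 = 6 - 1 = 5)
j = 7866 (j = 9*(1389 - 1*515) = 9*(1389 - 515) = 9*874 = 7866)
k(q) = 5/(33 + 2*q**2) (k(q) = 5/((q**2 + q*q) + 33) = 5/((q**2 + q**2) + 33) = 5/(2*q**2 + 33) = 5/(33 + 2*q**2))
(j + 2594) + k(-33) = (7866 + 2594) + 5/(33 + 2*(-33)**2) = 10460 + 5/(33 + 2*1089) = 10460 + 5/(33 + 2178) = 10460 + 5/2211 = 23127065/2211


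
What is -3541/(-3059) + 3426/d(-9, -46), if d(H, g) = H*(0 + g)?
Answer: 86566/9177 ≈ 9.4329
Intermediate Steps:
d(H, g) = H*g
-3541/(-3059) + 3426/d(-9, -46) = -3541/(-3059) + 3426/((-9*(-46))) = -3541*(-1/3059) + 3426/414 = 3541/3059 + 3426*(1/414) = 3541/3059 + 571/69 = 86566/9177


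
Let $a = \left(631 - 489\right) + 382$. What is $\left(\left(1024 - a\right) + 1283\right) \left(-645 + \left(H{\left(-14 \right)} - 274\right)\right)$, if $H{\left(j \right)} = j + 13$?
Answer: $-1640360$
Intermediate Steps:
$H{\left(j \right)} = 13 + j$
$a = 524$ ($a = 142 + 382 = 524$)
$\left(\left(1024 - a\right) + 1283\right) \left(-645 + \left(H{\left(-14 \right)} - 274\right)\right) = \left(\left(1024 - 524\right) + 1283\right) \left(-645 + \left(\left(13 - 14\right) - 274\right)\right) = \left(\left(1024 - 524\right) + 1283\right) \left(-645 - 275\right) = \left(500 + 1283\right) \left(-645 - 275\right) = 1783 \left(-920\right) = -1640360$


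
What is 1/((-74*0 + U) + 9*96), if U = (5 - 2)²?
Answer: 1/873 ≈ 0.0011455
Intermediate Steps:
U = 9 (U = 3² = 9)
1/((-74*0 + U) + 9*96) = 1/((-74*0 + 9) + 9*96) = 1/((0 + 9) + 864) = 1/(9 + 864) = 1/873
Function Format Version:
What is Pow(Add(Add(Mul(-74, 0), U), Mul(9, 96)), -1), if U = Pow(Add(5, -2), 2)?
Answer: Rational(1, 873) ≈ 0.0011455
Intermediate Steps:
U = 9 (U = Pow(3, 2) = 9)
Pow(Add(Add(Mul(-74, 0), U), Mul(9, 96)), -1) = Pow(Add(Add(Mul(-74, 0), 9), Mul(9, 96)), -1) = Pow(Add(Add(0, 9), 864), -1) = Pow(Add(9, 864), -1) = Pow(873, -1) = Rational(1, 873)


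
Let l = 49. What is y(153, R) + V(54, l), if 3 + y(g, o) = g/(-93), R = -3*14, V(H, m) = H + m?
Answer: 3049/31 ≈ 98.355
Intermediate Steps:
R = -42
y(g, o) = -3 - g/93 (y(g, o) = -3 + g/(-93) = -3 + g*(-1/93) = -3 - g/93)
y(153, R) + V(54, l) = (-3 - 1/93*153) + (54 + 49) = (-3 - 51/31) + 103 = -144/31 + 103 = 3049/31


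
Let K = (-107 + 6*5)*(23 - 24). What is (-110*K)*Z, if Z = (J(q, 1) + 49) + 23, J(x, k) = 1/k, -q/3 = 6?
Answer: -618310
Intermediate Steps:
q = -18 (q = -3*6 = -18)
K = 77 (K = (-107 + 30)*(-1) = -77*(-1) = 77)
Z = 73 (Z = (1/1 + 49) + 23 = (1 + 49) + 23 = 50 + 23 = 73)
(-110*K)*Z = -110*77*73 = -8470*73 = -618310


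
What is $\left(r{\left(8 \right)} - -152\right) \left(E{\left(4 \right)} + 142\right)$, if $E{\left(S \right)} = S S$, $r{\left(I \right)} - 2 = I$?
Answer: $25596$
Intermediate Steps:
$r{\left(I \right)} = 2 + I$
$E{\left(S \right)} = S^{2}$
$\left(r{\left(8 \right)} - -152\right) \left(E{\left(4 \right)} + 142\right) = \left(\left(2 + 8\right) - -152\right) \left(4^{2} + 142\right) = \left(10 + 152\right) \left(16 + 142\right) = 162 \cdot 158 = 25596$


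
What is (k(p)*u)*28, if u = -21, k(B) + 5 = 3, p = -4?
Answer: 1176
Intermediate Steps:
k(B) = -2 (k(B) = -5 + 3 = -2)
(k(p)*u)*28 = -2*(-21)*28 = 42*28 = 1176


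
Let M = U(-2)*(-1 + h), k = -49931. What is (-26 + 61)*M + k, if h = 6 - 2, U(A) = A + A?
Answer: -50351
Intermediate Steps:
U(A) = 2*A
h = 4
M = -12 (M = (2*(-2))*(-1 + 4) = -4*3 = -12)
(-26 + 61)*M + k = (-26 + 61)*(-12) - 49931 = 35*(-12) - 49931 = -420 - 49931 = -50351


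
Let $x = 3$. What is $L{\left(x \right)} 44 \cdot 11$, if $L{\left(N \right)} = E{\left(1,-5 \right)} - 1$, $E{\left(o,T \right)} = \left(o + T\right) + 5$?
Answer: $0$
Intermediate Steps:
$E{\left(o,T \right)} = 5 + T + o$ ($E{\left(o,T \right)} = \left(T + o\right) + 5 = 5 + T + o$)
$L{\left(N \right)} = 0$ ($L{\left(N \right)} = \left(5 - 5 + 1\right) - 1 = 1 - 1 = 0$)
$L{\left(x \right)} 44 \cdot 11 = 0 \cdot 44 \cdot 11 = 0 \cdot 11 = 0$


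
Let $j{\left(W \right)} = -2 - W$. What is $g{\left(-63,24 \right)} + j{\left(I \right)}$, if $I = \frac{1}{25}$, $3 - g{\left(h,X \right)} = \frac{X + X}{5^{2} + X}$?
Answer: $- \frac{24}{1225} \approx -0.019592$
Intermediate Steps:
$g{\left(h,X \right)} = 3 - \frac{2 X}{25 + X}$ ($g{\left(h,X \right)} = 3 - \frac{X + X}{5^{2} + X} = 3 - \frac{2 X}{25 + X}$)
$I = \frac{1}{25} \approx 0.04$
$g{\left(-63,24 \right)} + j{\left(I \right)} = \frac{75 + 24}{25 + 24} - \frac{51}{25} = \frac{1}{49} \cdot 99 - \frac{51}{25} = \frac{99}{49} - \frac{51}{25} = - \frac{24}{1225}$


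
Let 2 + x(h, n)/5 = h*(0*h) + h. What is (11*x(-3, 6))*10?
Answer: -2750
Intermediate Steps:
x(h, n) = -10 + 5*h (x(h, n) = -10 + 5*(h*(0*h) + h) = -10 + 5*(h*0 + h) = -10 + 5*(0 + h) = -10 + 5*h)
(11*x(-3, 6))*10 = (11*(-10 + 5*(-3)))*10 = (11*(-10 - 15))*10 = (11*(-25))*10 = -275*10 = -2750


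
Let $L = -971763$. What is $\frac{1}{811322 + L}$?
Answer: $- \frac{1}{160441} \approx -6.2328 \cdot 10^{-6}$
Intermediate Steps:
$\frac{1}{811322 + L} = \frac{1}{811322 - 971763} = \frac{1}{-160441} = - \frac{1}{160441}$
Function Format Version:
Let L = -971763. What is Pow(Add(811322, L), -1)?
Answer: Rational(-1, 160441) ≈ -6.2328e-6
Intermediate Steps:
Pow(Add(811322, L), -1) = Pow(Add(811322, -971763), -1) = Pow(-160441, -1) = Rational(-1, 160441)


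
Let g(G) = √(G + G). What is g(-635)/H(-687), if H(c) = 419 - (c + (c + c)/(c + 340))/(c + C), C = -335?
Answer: 354634*I*√1270/148354631 ≈ 0.085189*I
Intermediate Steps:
g(G) = √2*√G (g(G) = √(2*G) = √2*√G)
H(c) = 419 - (c + 2*c/(340 + c))/(-335 + c) (H(c) = 419 - (c + (c + c)/(c + 340))/(c - 335) = 419 - (c + (2*c)/(340 + c))/(-335 + c) = 419 - (c + 2*c/(340 + c))/(-335 + c))
g(-635)/H(-687) = (√2*√(-635))/(((-47724100 + 418*(-687)² + 1753*(-687))/(-113900 + (-687)² + 5*(-687)))) = (√2*(I*√635))/(((-47724100 + 418*471969 - 1204311)/(-113900 + 471969 - 3435))) = (I*√1270)/(((-47724100 + 197283042 - 1204311)/354634)) = (I*√1270)/(((1/354634)*148354631)) = (I*√1270)/(148354631/354634) = (I*√1270)*(354634/148354631) = 354634*I*√1270/148354631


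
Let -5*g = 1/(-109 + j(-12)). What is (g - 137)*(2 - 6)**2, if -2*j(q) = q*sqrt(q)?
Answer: -134948736/61565 + 192*I*sqrt(3)/61565 ≈ -2192.0 + 0.0054017*I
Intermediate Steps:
j(q) = -q**(3/2)/2 (j(q) = -q*sqrt(q)/2 = -q**(3/2)/2)
g = -1/(5*(-109 + 12*I*sqrt(3))) (g = -1/(5*(-109 - (-12)*I*sqrt(3))) = -1/(5*(-109 + 12*I*sqrt(3))) ≈ 0.0017705 + 0.0003376*I)
(g - 137)*(2 - 6)**2 = ((109/61565 + 12*I*sqrt(3)/61565) - 137)*(2 - 6)**2 = (-8434296/61565 + 12*I*sqrt(3)/61565)*(-4)**2 = (-8434296/61565 + 12*I*sqrt(3)/61565)*16 = -134948736/61565 + 192*I*sqrt(3)/61565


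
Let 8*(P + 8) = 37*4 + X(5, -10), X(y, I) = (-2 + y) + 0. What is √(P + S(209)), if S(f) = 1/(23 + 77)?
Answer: √4354/20 ≈ 3.2992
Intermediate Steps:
X(y, I) = -2 + y
S(f) = 1/100
P = 87/8 (P = -8 + (37*4 + (-2 + 5))/8 = -8 + (148 + 3)/8 = -8 + (⅛)*151 = -8 + 151/8 = 87/8 ≈ 10.875)
√(P + S(209)) = √(87/8 + 1/100) = √(2177/200) = √4354/20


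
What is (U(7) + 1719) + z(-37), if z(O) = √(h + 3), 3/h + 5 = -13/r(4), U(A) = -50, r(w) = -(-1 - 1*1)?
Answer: 1669 + 3*√161/23 ≈ 1670.7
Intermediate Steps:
r(w) = 2 (r(w) = -(-1 - 1) = -1*(-2) = 2)
h = -6/23 (h = 3/(-5 - 13/2) = 3/(-23/2) = 3*(-2/23) = -6/23 ≈ -0.26087)
z(O) = 3*√161/23 (z(O) = √(-6/23 + 3) = √(63/23) = 3*√161/23)
(U(7) + 1719) + z(-37) = (-50 + 1719) + 3*√161/23 = 1669 + 3*√161/23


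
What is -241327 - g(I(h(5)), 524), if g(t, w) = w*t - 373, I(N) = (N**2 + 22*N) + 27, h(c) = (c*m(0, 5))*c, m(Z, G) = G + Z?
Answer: -9883602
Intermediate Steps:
h(c) = 5*c**2 (h(c) = (c*(5 + 0))*c = (c*5)*c = (5*c)*c = 5*c**2)
I(N) = 27 + N**2 + 22*N
g(t, w) = -373 + t*w (g(t, w) = t*w - 373 = -373 + t*w)
-241327 - g(I(h(5)), 524) = -241327 - (-373 + (27 + (5*5**2)**2 + 22*(5*5**2))*524) = -241327 - (-373 + (27 + (5*25)**2 + 22*(5*25))*524) = -241327 - (-373 + (27 + 125**2 + 22*125)*524) = -241327 - (-373 + (27 + 15625 + 2750)*524) = -241327 - (-373 + 18402*524) = -241327 - (-373 + 9642648) = -241327 - 1*9642275 = -241327 - 9642275 = -9883602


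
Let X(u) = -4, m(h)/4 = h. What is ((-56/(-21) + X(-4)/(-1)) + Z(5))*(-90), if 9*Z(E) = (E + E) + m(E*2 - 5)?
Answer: -900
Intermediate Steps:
m(h) = 4*h
Z(E) = -20/9 + 10*E/9 (Z(E) = ((E + E) + 4*(E*2 - 5))/9 = (2*E + 4*(2*E - 5))/9 = (2*E + 4*(-5 + 2*E))/9 = (2*E + (-20 + 8*E))/9 = (-20 + 10*E)/9 = -20/9 + 10*E/9)
((-56/(-21) + X(-4)/(-1)) + Z(5))*(-90) = ((-56/(-21) - 4/(-1)) + (-20/9 + (10/9)*5))*(-90) = ((-56*(-1/21) - 4*(-1)) + (-20/9 + 50/9))*(-90) = ((8/3 + 4) + 10/3)*(-90) = (20/3 + 10/3)*(-90) = 10*(-90) = -900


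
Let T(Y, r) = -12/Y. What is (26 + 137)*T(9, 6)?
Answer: -652/3 ≈ -217.33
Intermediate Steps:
(26 + 137)*T(9, 6) = (26 + 137)*(-12/9) = 163*(-12*⅑) = 163*(-4/3) = -652/3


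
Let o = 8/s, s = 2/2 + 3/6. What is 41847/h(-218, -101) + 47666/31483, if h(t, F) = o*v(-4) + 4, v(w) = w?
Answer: -303840667/125932 ≈ -2412.7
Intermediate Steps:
s = 3/2 (s = 2*(½) + 3*(⅙) = 1 + ½ = 3/2 ≈ 1.5000)
o = 16/3 (o = 8/(3/2) = 8*(⅔) = 16/3 ≈ 5.3333)
h(t, F) = -52/3 (h(t, F) = (16/3)*(-4) + 4 = -64/3 + 4 = -52/3)
41847/h(-218, -101) + 47666/31483 = 41847/(-52/3) + 47666/31483 = 41847*(-3/52) + 47666*(1/31483) = -9657/4 + 47666/31483 = -303840667/125932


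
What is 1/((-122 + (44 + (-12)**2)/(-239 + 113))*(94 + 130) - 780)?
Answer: -9/255980 ≈ -3.5159e-5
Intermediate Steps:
1/((-122 + (44 + (-12)**2)/(-239 + 113))*(94 + 130) - 780) = 1/((-122 + (44 + 144)/(-126))*224 - 780) = 1/((-122 + 188*(-1/126))*224 - 780) = 1/((-122 - 94/63)*224 - 780) = 1/(-7780/63*224 - 780) = 1/(-248960/9 - 780) = 1/(-255980/9) = -9/255980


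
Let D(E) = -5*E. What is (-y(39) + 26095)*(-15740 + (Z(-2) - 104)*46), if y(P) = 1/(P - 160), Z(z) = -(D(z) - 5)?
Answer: -65530671984/121 ≈ -5.4158e+8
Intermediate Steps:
Z(z) = 5 + 5*z (Z(z) = -(-5*z - 5) = -(-5 - 5*z) = 5 + 5*z)
y(P) = 1/(-160 + P)
(-y(39) + 26095)*(-15740 + (Z(-2) - 104)*46) = (-1/(-160 + 39) + 26095)*(-15740 + ((5 + 5*(-2)) - 104)*46) = (-1/(-121) + 26095)*(-15740 + ((5 - 10) - 104)*46) = (-1*(-1/121) + 26095)*(-15740 + (-5 - 104)*46) = (1/121 + 26095)*(-15740 - 109*46) = 3157496*(-15740 - 5014)/121 = (3157496/121)*(-20754) = -65530671984/121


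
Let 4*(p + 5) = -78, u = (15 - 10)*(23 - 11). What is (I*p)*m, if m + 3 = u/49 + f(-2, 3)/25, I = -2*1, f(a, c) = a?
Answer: -2273/25 ≈ -90.920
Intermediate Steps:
u = 60 (u = 5*12 = 60)
p = -49/2 (p = -5 + (¼)*(-78) = -5 - 39/2 = -49/2 ≈ -24.500)
I = -2
m = -2273/1225 (m = -3 + (60/49 - 2/25) = -3 + 1402/1225 = -2273/1225 ≈ -1.8555)
(I*p)*m = -2*(-49/2)*(-2273/1225) = 49*(-2273/1225) = -2273/25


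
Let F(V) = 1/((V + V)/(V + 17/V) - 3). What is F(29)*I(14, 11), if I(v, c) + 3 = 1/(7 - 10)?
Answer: 715/223 ≈ 3.2063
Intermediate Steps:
I(v, c) = -10/3 (I(v, c) = -3 + 1/(7 - 10) = -3 + 1/(-3) = -3 - ⅓ = -10/3)
F(V) = 1/(-3 + 2*V/(V + 17/V)) (F(V) = 1/((2*V)/(V + 17/V) - 3) = 1/(2*V/(V + 17/V) - 3) = 1/(-3 + 2*V/(V + 17/V)))
F(29)*I(14, 11) = ((-17 - 1*29²)/(51 + 29²))*(-10/3) = ((-17 - 1*841)/(51 + 841))*(-10/3) = ((-17 - 841)/892)*(-10/3) = ((1/892)*(-858))*(-10/3) = -429/446*(-10/3) = 715/223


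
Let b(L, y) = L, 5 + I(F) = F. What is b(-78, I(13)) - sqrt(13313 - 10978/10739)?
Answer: -78 - sqrt(1535218756131)/10739 ≈ -193.38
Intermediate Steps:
I(F) = -5 + F
b(-78, I(13)) - sqrt(13313 - 10978/10739) = -78 - sqrt(13313 - 10978/10739) = -78 - sqrt(142957329/10739) = -78 - sqrt(1535218756131)/10739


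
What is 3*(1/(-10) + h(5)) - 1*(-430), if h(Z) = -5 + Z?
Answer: 4297/10 ≈ 429.70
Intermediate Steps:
3*(1/(-10) + h(5)) - 1*(-430) = 3*(1/(-10) + (-5 + 5)) - 1*(-430) = 3*(-1/10 + 0) + 430 = 3*(-1/10) + 430 = -3/10 + 430 = 4297/10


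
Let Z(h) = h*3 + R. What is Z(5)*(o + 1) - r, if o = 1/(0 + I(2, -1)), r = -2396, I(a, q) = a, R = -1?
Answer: 2417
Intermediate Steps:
Z(h) = -1 + 3*h (Z(h) = h*3 - 1 = 3*h - 1 = -1 + 3*h)
o = 1/2 (o = 1/(0 + 2) = 1/2 ≈ 0.50000)
Z(5)*(o + 1) - r = (-1 + 3*5)*(1/2 + 1) - 1*(-2396) = (-1 + 15)*(3/2) + 2396 = 14*(3/2) + 2396 = 21 + 2396 = 2417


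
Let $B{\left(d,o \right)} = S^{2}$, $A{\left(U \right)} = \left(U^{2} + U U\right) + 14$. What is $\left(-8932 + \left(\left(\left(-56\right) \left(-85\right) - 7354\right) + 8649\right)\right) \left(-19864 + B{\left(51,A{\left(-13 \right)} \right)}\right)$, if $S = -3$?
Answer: $57122835$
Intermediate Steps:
$A{\left(U \right)} = 14 + 2 U^{2}$ ($A{\left(U \right)} = \left(U^{2} + U^{2}\right) + 14 = 2 U^{2} + 14 = 14 + 2 U^{2}$)
$B{\left(d,o \right)} = 9$ ($B{\left(d,o \right)} = \left(-3\right)^{2} = 9$)
$\left(-8932 + \left(\left(\left(-56\right) \left(-85\right) - 7354\right) + 8649\right)\right) \left(-19864 + B{\left(51,A{\left(-13 \right)} \right)}\right) = \left(-8932 + \left(\left(\left(-56\right) \left(-85\right) - 7354\right) + 8649\right)\right) \left(-19864 + 9\right) = \left(-8932 + \left(\left(4760 - 7354\right) + 8649\right)\right) \left(-19855\right) = \left(-8932 + \left(-2594 + 8649\right)\right) \left(-19855\right) = \left(-8932 + 6055\right) \left(-19855\right) = \left(-2877\right) \left(-19855\right) = 57122835$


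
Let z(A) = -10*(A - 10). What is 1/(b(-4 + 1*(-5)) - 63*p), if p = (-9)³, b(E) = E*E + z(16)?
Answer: 1/45948 ≈ 2.1764e-5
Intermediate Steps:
z(A) = 100 - 10*A (z(A) = -10*(-10 + A) = 100 - 10*A)
b(E) = -60 + E² (b(E) = E*E + (100 - 10*16) = E² + (100 - 160) = E² - 60 = -60 + E²)
p = -729
1/(b(-4 + 1*(-5)) - 63*p) = 1/((-60 + (-4 + 1*(-5))²) - 63*(-729)) = 1/((-60 + (-4 - 5)²) + 45927) = 1/((-60 + (-9)²) + 45927) = 1/((-60 + 81) + 45927) = 1/(21 + 45927) = 1/45948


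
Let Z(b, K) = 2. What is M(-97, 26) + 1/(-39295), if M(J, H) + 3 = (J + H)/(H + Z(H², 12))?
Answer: -6090753/1100260 ≈ -5.5357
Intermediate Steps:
M(J, H) = -3 + (H + J)/(2 + H) (M(J, H) = -3 + (J + H)/(H + 2) = -3 + (H + J)/(2 + H))
M(-97, 26) + 1/(-39295) = (-6 - 97 - 2*26)/(2 + 26) + 1/(-39295) = (-6 - 97 - 52)/28 - 1/39295 = (1/28)*(-155) - 1/39295 = -155/28 - 1/39295 = -6090753/1100260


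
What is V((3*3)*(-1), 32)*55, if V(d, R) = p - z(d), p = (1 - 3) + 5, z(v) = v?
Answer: 660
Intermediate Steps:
p = 3 (p = -2 + 5 = 3)
V(d, R) = 3 - d
V((3*3)*(-1), 32)*55 = (3 - 3*3*(-1))*55 = (3 - 9*(-1))*55 = (3 - 1*(-9))*55 = (3 + 9)*55 = 12*55 = 660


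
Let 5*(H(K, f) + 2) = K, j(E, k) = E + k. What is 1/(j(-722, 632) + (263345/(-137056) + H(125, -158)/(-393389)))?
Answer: -53916322784/4956069229053 ≈ -0.010879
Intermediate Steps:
H(K, f) = -2 + K/5
1/(j(-722, 632) + (263345/(-137056) + H(125, -158)/(-393389))) = 1/((-722 + 632) + (263345/(-137056) + (-2 + (⅕)*125)/(-393389))) = 1/(-90 + (263345*(-1/137056) + (-2 + 25)*(-1/393389))) = 1/(-90 + (-263345/137056 + 23*(-1/393389))) = 1/(-90 + (-263345/137056 - 23/393389)) = 1/(-90 - 103600178493/53916322784) = 1/(-4956069229053/53916322784) = -53916322784/4956069229053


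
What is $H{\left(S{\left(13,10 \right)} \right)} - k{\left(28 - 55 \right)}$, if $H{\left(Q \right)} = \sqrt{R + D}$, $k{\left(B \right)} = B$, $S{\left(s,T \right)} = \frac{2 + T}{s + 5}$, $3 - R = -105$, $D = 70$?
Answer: $27 + \sqrt{178} \approx 40.342$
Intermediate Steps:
$R = 108$ ($R = 3 - -105 = 3 + 105 = 108$)
$S{\left(s,T \right)} = \frac{2 + T}{5 + s}$
$H{\left(Q \right)} = \sqrt{178}$ ($H{\left(Q \right)} = \sqrt{108 + 70} = \sqrt{178}$)
$H{\left(S{\left(13,10 \right)} \right)} - k{\left(28 - 55 \right)} = \sqrt{178} - \left(28 - 55\right) = \sqrt{178} - -27 = \sqrt{178} + 27 = 27 + \sqrt{178}$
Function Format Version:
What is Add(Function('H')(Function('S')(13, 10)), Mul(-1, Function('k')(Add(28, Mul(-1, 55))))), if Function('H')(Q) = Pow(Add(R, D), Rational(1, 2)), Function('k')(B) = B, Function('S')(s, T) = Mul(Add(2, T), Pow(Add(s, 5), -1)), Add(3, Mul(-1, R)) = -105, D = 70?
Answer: Add(27, Pow(178, Rational(1, 2))) ≈ 40.342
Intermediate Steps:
R = 108 (R = Add(3, Mul(-1, -105)) = Add(3, 105) = 108)
Function('S')(s, T) = Mul(Pow(Add(5, s), -1), Add(2, T)) (Function('S')(s, T) = Mul(Add(2, T), Pow(Add(5, s), -1)) = Mul(Pow(Add(5, s), -1), Add(2, T)))
Function('H')(Q) = Pow(178, Rational(1, 2)) (Function('H')(Q) = Pow(Add(108, 70), Rational(1, 2)) = Pow(178, Rational(1, 2)))
Add(Function('H')(Function('S')(13, 10)), Mul(-1, Function('k')(Add(28, Mul(-1, 55))))) = Add(Pow(178, Rational(1, 2)), Mul(-1, Add(28, Mul(-1, 55)))) = Add(Pow(178, Rational(1, 2)), Mul(-1, Add(28, -55))) = Add(Pow(178, Rational(1, 2)), Mul(-1, -27)) = Add(Pow(178, Rational(1, 2)), 27) = Add(27, Pow(178, Rational(1, 2)))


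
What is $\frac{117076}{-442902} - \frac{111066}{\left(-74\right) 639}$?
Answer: $\frac{1212647161}{581751777} \approx 2.0845$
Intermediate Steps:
$\frac{117076}{-442902} - \frac{111066}{\left(-74\right) 639} = 117076 \left(- \frac{1}{442902}\right) - \frac{111066}{-47286} = - \frac{58538}{221451} - - \frac{18511}{7881} = - \frac{58538}{221451} + \frac{18511}{7881} = \frac{1212647161}{581751777}$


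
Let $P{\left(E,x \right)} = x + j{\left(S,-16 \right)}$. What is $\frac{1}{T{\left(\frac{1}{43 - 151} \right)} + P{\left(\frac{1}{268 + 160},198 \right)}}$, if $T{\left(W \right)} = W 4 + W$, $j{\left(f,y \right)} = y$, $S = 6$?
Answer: $\frac{108}{19651} \approx 0.0054959$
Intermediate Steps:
$T{\left(W \right)} = 5 W$ ($T{\left(W \right)} = 4 W + W = 5 W$)
$P{\left(E,x \right)} = -16 + x$ ($P{\left(E,x \right)} = x - 16 = -16 + x$)
$\frac{1}{T{\left(\frac{1}{43 - 151} \right)} + P{\left(\frac{1}{268 + 160},198 \right)}} = \frac{1}{\frac{5}{43 - 151} + \left(-16 + 198\right)} = \frac{1}{\frac{5}{-108} + 182} = \frac{1}{5 \left(- \frac{1}{108}\right) + 182} = \frac{1}{- \frac{5}{108} + 182} = \frac{1}{\frac{19651}{108}} = \frac{108}{19651}$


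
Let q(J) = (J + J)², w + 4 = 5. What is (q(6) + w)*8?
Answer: 1160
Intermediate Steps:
w = 1 (w = -4 + 5 = 1)
q(J) = 4*J² (q(J) = (2*J)² = 4*J²)
(q(6) + w)*8 = (4*6² + 1)*8 = (4*36 + 1)*8 = (144 + 1)*8 = 145*8 = 1160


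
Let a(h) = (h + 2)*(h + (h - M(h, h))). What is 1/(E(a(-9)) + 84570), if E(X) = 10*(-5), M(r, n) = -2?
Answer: 1/84520 ≈ 1.1832e-5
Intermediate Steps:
a(h) = (2 + h)*(2 + 2*h) (a(h) = (h + 2)*(h + (h - 1*(-2))) = (2 + h)*(h + (h + 2)) = (2 + h)*(h + (2 + h)) = (2 + h)*(2 + 2*h))
E(X) = -50
1/(E(a(-9)) + 84570) = 1/(-50 + 84570) = 1/84520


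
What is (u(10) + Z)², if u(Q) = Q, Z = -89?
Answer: 6241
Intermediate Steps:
(u(10) + Z)² = (10 - 89)² = (-79)² = 6241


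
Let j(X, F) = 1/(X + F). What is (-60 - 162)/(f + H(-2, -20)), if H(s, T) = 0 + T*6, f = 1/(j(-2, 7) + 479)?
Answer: 531912/287515 ≈ 1.8500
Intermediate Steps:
j(X, F) = 1/(F + X)
f = 5/2396 (f = 1/(1/(7 - 2) + 479) = 1/(1/5 + 479) = 1/(⅕ + 479) = 1/(2396/5) = 5/2396 ≈ 0.0020868)
H(s, T) = 6*T (H(s, T) = 0 + 6*T = 6*T)
(-60 - 162)/(f + H(-2, -20)) = (-60 - 162)/(5/2396 + 6*(-20)) = -222/(5/2396 - 120) = -222/(-287515/2396) = -222*(-2396/287515) = 531912/287515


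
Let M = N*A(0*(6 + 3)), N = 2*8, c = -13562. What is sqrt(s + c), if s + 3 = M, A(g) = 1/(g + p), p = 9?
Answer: I*sqrt(122069)/3 ≈ 116.46*I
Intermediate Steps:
A(g) = 1/(9 + g) (A(g) = 1/(g + 9) = 1/(9 + g))
N = 16
M = 16/9 (M = 16/(9 + 0*(6 + 3)) = 16/(9 + 0*9) = 16/(9 + 0) = 16/9 ≈ 1.7778)
s = -11/9 (s = -3 + 16/9 = -11/9 ≈ -1.2222)
sqrt(s + c) = sqrt(-11/9 - 13562) = sqrt(-122069/9) = I*sqrt(122069)/3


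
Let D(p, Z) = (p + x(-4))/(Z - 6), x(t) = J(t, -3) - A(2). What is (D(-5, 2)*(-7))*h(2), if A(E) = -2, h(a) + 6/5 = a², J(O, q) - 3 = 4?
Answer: 98/5 ≈ 19.600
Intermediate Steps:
J(O, q) = 7 (J(O, q) = 3 + 4 = 7)
h(a) = -6/5 + a²
x(t) = 9 (x(t) = 7 - 1*(-2) = 7 + 2 = 9)
D(p, Z) = (9 + p)/(-6 + Z) (D(p, Z) = (p + 9)/(Z - 6) = (9 + p)/(-6 + Z))
(D(-5, 2)*(-7))*h(2) = (((9 - 5)/(-6 + 2))*(-7))*(-6/5 + 2²) = ((4/(-4))*(-7))*(-6/5 + 4) = (-¼*4*(-7))*(14/5) = -1*(-7)*(14/5) = 7*(14/5) = 98/5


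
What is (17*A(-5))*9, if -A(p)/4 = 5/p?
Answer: 612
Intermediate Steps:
A(p) = -20/p
(17*A(-5))*9 = (17*(-20/(-5)))*9 = (17*(-20*(-⅕)))*9 = (17*4)*9 = 68*9 = 612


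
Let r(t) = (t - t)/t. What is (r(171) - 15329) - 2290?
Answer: -17619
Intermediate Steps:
r(t) = 0 (r(t) = 0/t = 0)
(r(171) - 15329) - 2290 = (0 - 15329) - 2290 = -15329 - 2290 = -17619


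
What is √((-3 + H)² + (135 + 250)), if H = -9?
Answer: 23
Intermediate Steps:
√((-3 + H)² + (135 + 250)) = √((-3 - 9)² + (135 + 250)) = √((-12)² + 385) = √(144 + 385) = √529 = 23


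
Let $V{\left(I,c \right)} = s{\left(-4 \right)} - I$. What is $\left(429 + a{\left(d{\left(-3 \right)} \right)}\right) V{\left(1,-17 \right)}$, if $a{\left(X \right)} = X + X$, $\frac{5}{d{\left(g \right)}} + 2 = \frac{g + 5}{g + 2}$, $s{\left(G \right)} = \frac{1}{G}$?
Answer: $- \frac{4265}{8} \approx -533.13$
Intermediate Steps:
$d{\left(g \right)} = \frac{5}{-2 + \frac{5 + g}{2 + g}}$ ($d{\left(g \right)} = \frac{5}{-2 + \frac{g + 5}{g + 2}} = \frac{5}{-2 + \frac{5 + g}{2 + g}}$)
$a{\left(X \right)} = 2 X$
$V{\left(I,c \right)} = - \frac{1}{4} - I$ ($V{\left(I,c \right)} = \frac{1}{-4} - I = - \frac{1}{4} - I$)
$\left(429 + a{\left(d{\left(-3 \right)} \right)}\right) V{\left(1,-17 \right)} = \left(429 + 2 \frac{5 \left(-2 - -3\right)}{-1 - 3}\right) \left(- \frac{1}{4} - 1\right) = \left(429 + 2 \frac{5 \left(-2 + 3\right)}{-4}\right) \left(- \frac{1}{4} - 1\right) = \left(429 + 2 \cdot 5 \left(- \frac{1}{4}\right) 1\right) \left(- \frac{5}{4}\right) = \left(429 + 2 \left(- \frac{5}{4}\right)\right) \left(- \frac{5}{4}\right) = \left(429 - \frac{5}{2}\right) \left(- \frac{5}{4}\right) = \frac{853}{2} \left(- \frac{5}{4}\right) = - \frac{4265}{8}$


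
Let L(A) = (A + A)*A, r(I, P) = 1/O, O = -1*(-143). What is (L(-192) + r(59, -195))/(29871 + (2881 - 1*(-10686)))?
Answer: 10543105/6211634 ≈ 1.6973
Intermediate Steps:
O = 143
r(I, P) = 1/143
L(A) = 2*A² (L(A) = (2*A)*A = 2*A²)
(L(-192) + r(59, -195))/(29871 + (2881 - 1*(-10686))) = (2*(-192)² + 1/143)/(29871 + (2881 - 1*(-10686))) = (2*36864 + 1/143)/(29871 + (2881 + 10686)) = (73728 + 1/143)/(29871 + 13567) = (10543105/143)/43438 = (10543105/143)*(1/43438) = 10543105/6211634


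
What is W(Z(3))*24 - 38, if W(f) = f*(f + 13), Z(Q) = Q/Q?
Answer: 298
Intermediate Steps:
Z(Q) = 1
W(f) = f*(13 + f)
W(Z(3))*24 - 38 = (1*(13 + 1))*24 - 38 = (1*14)*24 - 38 = 14*24 - 38 = 336 - 38 = 298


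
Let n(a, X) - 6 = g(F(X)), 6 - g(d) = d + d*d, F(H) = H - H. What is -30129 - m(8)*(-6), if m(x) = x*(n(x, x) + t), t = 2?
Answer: -29457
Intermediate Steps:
F(H) = 0
g(d) = 6 - d - d² (g(d) = 6 - (d + d*d) = 6 - (d + d²) = 6 + (-d - d²) = 6 - d - d²)
n(a, X) = 12 (n(a, X) = 6 + (6 - 1*0 - 1*0²) = 6 + (6 + 0 - 1*0) = 6 + (6 + 0 + 0) = 6 + 6 = 12)
m(x) = 14*x (m(x) = x*(12 + 2) = x*14 = 14*x)
-30129 - m(8)*(-6) = -30129 - 14*8*(-6) = -30129 - 112*(-6) = -30129 - 1*(-672) = -30129 + 672 = -29457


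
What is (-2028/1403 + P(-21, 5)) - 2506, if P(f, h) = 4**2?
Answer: -3495498/1403 ≈ -2491.4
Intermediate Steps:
P(f, h) = 16
(-2028/1403 + P(-21, 5)) - 2506 = (-2028/1403 + 16) - 2506 = 20420/1403 - 2506 = -3495498/1403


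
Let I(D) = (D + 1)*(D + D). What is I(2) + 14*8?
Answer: 124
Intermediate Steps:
I(D) = 2*D*(1 + D) (I(D) = (1 + D)*(2*D) = 2*D*(1 + D))
I(2) + 14*8 = 2*2*(1 + 2) + 14*8 = 2*2*3 + 112 = 12 + 112 = 124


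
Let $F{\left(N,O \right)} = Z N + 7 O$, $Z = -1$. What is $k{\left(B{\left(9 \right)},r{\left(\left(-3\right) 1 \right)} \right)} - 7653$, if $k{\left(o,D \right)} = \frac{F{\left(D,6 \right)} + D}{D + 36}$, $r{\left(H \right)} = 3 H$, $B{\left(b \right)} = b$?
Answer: $- \frac{68863}{9} \approx -7651.4$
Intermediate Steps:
$F{\left(N,O \right)} = - N + 7 O$
$k{\left(o,D \right)} = \frac{42}{36 + D}$ ($k{\left(o,D \right)} = \frac{\left(- D + 7 \cdot 6\right) + D}{D + 36} = \frac{\left(- D + 42\right) + D}{36 + D} = \frac{\left(42 - D\right) + D}{36 + D} = \frac{42}{36 + D}$)
$k{\left(B{\left(9 \right)},r{\left(\left(-3\right) 1 \right)} \right)} - 7653 = \frac{42}{36 + 3 \left(\left(-3\right) 1\right)} - 7653 = \frac{42}{36 + 3 \left(-3\right)} - 7653 = \frac{42}{36 - 9} - 7653 = \frac{42}{27} - 7653 = 42 \cdot \frac{1}{27} - 7653 = \frac{14}{9} - 7653 = - \frac{68863}{9}$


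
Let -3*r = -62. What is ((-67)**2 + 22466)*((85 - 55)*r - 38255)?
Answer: -1014451425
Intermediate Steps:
r = 62/3 (r = -1/3*(-62) = 62/3 ≈ 20.667)
((-67)**2 + 22466)*((85 - 55)*r - 38255) = ((-67)**2 + 22466)*((85 - 55)*(62/3) - 38255) = (4489 + 22466)*(30*(62/3) - 38255) = 26955*(620 - 38255) = 26955*(-37635) = -1014451425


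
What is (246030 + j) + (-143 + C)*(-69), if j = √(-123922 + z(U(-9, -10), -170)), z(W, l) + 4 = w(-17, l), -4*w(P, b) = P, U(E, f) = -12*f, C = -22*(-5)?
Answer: 248307 + I*√495687/2 ≈ 2.4831e+5 + 352.03*I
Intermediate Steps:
C = 110
w(P, b) = -P/4
z(W, l) = ¼ (z(W, l) = -4 - ¼*(-17) = -4 + 17/4 = ¼)
j = I*√495687/2 (j = √(-123922 + ¼) = √(-495687/4) = I*√495687/2 ≈ 352.03*I)
(246030 + j) + (-143 + C)*(-69) = (246030 + I*√495687/2) + (-143 + 110)*(-69) = (246030 + I*√495687/2) - 33*(-69) = (246030 + I*√495687/2) + 2277 = 248307 + I*√495687/2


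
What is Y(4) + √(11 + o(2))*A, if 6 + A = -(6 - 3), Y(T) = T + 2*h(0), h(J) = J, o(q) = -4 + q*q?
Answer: 4 - 9*√11 ≈ -25.850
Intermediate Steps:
o(q) = -4 + q²
Y(T) = T (Y(T) = T + 2*0 = T + 0 = T)
A = -9 (A = -6 - (6 - 3) = -6 - 1*3 = -6 - 3 = -9)
Y(4) + √(11 + o(2))*A = 4 + √(11 + (-4 + 2²))*(-9) = 4 + √(11 + (-4 + 4))*(-9) = 4 + √(11 + 0)*(-9) = 4 + √11*(-9) = 4 - 9*√11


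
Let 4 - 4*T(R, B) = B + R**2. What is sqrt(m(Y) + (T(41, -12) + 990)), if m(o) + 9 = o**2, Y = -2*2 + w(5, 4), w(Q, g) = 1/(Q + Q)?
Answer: 9*sqrt(179)/5 ≈ 24.082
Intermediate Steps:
w(Q, g) = 1/(2*Q)
Y = -39/10 (Y = -2*2 + (1/2)/5 = -4 + (1/2)*(1/5) = -4 + 1/10 = -39/10 ≈ -3.9000)
T(R, B) = 1 - B/4 - R**2/4 (T(R, B) = 1 - (B + R**2)/4 = 1 + (-B/4 - R**2/4) = 1 - B/4 - R**2/4)
m(o) = -9 + o**2
sqrt(m(Y) + (T(41, -12) + 990)) = sqrt((-9 + (-39/10)**2) + ((1 - 1/4*(-12) - 1/4*41**2) + 990)) = sqrt((-9 + 1521/100) + ((1 + 3 - 1/4*1681) + 990)) = sqrt(621/100 + ((1 + 3 - 1681/4) + 990)) = sqrt(621/100 + (-1665/4 + 990)) = sqrt(621/100 + 2295/4) = sqrt(14499/25) = 9*sqrt(179)/5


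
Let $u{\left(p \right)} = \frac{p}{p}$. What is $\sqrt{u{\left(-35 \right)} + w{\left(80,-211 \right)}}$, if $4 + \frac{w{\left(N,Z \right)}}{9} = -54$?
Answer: $i \sqrt{521} \approx 22.825 i$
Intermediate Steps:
$u{\left(p \right)} = 1$
$w{\left(N,Z \right)} = -522$ ($w{\left(N,Z \right)} = -36 + 9 \left(-54\right) = -36 - 486 = -522$)
$\sqrt{u{\left(-35 \right)} + w{\left(80,-211 \right)}} = \sqrt{1 - 522} = \sqrt{-521} = i \sqrt{521}$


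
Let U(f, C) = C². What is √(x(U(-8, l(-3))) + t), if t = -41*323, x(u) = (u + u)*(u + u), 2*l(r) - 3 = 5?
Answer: I*√12219 ≈ 110.54*I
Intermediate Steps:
l(r) = 4 (l(r) = 3/2 + (½)*5 = 3/2 + 5/2 = 4)
x(u) = 4*u² (x(u) = (2*u)*(2*u) = 4*u²)
t = -13243
√(x(U(-8, l(-3))) + t) = √(4*(4²)² - 13243) = √(4*16² - 13243) = √(4*256 - 13243) = √(1024 - 13243) = √(-12219) = I*√12219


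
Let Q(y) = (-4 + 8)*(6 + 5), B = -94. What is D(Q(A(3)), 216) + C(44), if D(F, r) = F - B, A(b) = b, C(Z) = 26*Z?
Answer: 1282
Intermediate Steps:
Q(y) = 44 (Q(y) = 4*11 = 44)
D(F, r) = 94 + F (D(F, r) = F - 1*(-94) = F + 94 = 94 + F)
D(Q(A(3)), 216) + C(44) = (94 + 44) + 26*44 = 138 + 1144 = 1282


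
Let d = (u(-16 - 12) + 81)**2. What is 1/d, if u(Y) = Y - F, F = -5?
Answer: 1/3364 ≈ 0.00029727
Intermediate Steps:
u(Y) = 5 + Y (u(Y) = Y - 1*(-5) = Y + 5 = 5 + Y)
d = 3364 (d = ((5 + (-16 - 12)) + 81)**2 = ((5 - 28) + 81)**2 = (-23 + 81)**2 = 58**2 = 3364)
1/d = 1/3364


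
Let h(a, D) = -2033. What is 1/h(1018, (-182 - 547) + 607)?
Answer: -1/2033 ≈ -0.00049188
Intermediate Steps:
1/h(1018, (-182 - 547) + 607) = 1/(-2033) = -1/2033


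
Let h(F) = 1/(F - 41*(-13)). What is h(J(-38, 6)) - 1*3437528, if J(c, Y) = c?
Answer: -1701576359/495 ≈ -3.4375e+6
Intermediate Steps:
h(F) = 1/(533 + F) (h(F) = 1/(F + 533) = 1/(533 + F))
h(J(-38, 6)) - 1*3437528 = 1/(533 - 38) - 1*3437528 = 1/495 - 3437528 = -1701576359/495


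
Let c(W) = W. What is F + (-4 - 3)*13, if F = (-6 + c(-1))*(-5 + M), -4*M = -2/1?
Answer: -119/2 ≈ -59.500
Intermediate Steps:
M = 1/2 (M = -(-1)/(2*1) = -(-1)/2 = -1/4*(-2) = 1/2 ≈ 0.50000)
F = 63/2 (F = (-6 - 1)*(-5 + 1/2) = -7*(-9/2) = 63/2 ≈ 31.500)
F + (-4 - 3)*13 = 63/2 + (-4 - 3)*13 = 63/2 - 7*13 = 63/2 - 91 = -119/2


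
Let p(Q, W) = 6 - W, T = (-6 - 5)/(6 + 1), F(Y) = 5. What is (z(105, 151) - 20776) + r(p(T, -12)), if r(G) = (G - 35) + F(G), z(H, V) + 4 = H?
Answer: -20687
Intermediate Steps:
T = -11/7 ≈ -1.5714
z(H, V) = -4 + H
r(G) = -30 + G (r(G) = (G - 35) + 5 = (-35 + G) + 5 = -30 + G)
(z(105, 151) - 20776) + r(p(T, -12)) = ((-4 + 105) - 20776) + (-30 + (6 - 1*(-12))) = (101 - 20776) + (-30 + (6 + 12)) = -20675 + (-30 + 18) = -20675 - 12 = -20687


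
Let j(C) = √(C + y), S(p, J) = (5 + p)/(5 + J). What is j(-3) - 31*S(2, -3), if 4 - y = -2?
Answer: -217/2 + √3 ≈ -106.77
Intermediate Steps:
y = 6 (y = 4 - 1*(-2) = 4 + 2 = 6)
S(p, J) = (5 + p)/(5 + J)
j(C) = √(6 + C) (j(C) = √(C + 6) = √(6 + C))
j(-3) - 31*S(2, -3) = √(6 - 3) - 31*(5 + 2)/(5 - 3) = √3 - 31*7/2 = √3 - 217/2 = -217/2 + √3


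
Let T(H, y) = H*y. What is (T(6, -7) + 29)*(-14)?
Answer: 182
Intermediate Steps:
(T(6, -7) + 29)*(-14) = (6*(-7) + 29)*(-14) = (-42 + 29)*(-14) = -13*(-14) = 182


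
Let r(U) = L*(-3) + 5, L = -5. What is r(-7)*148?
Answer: 2960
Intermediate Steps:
r(U) = 20 (r(U) = -5*(-3) + 5 = 15 + 5 = 20)
r(-7)*148 = 20*148 = 2960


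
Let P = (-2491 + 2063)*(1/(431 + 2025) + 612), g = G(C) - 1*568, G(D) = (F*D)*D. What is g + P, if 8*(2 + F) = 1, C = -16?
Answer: -161472283/614 ≈ -2.6298e+5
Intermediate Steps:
F = -15/8 (F = -2 + (1/8)*1 = -2 + 1/8 = -15/8 ≈ -1.8750)
G(D) = -15*D**2/8 (G(D) = (-15*D/8)*D = -15*D**2/8)
g = -1048 (g = -15/8*(-16)**2 - 1*568 = -15/8*256 - 568 = -480 - 568 = -1048)
P = -160828811/614 (P = -428*(1/2456 + 612) = -428*1503073/2456 = -160828811/614 ≈ -2.6194e+5)
g + P = -1048 - 160828811/614 = -161472283/614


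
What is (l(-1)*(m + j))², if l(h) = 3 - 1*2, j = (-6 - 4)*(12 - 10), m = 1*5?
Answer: 225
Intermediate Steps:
m = 5
j = -20 (j = -10*2 = -20)
l(h) = 1 (l(h) = 3 - 2 = 1)
(l(-1)*(m + j))² = (1*(5 - 20))² = (1*(-15))² = (-15)² = 225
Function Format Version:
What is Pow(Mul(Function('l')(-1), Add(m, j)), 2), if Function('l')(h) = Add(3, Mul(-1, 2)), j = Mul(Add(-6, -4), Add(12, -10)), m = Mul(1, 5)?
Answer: 225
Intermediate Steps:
m = 5
j = -20 (j = Mul(-10, 2) = -20)
Function('l')(h) = 1 (Function('l')(h) = Add(3, -2) = 1)
Pow(Mul(Function('l')(-1), Add(m, j)), 2) = Pow(Mul(1, Add(5, -20)), 2) = Pow(Mul(1, -15), 2) = Pow(-15, 2) = 225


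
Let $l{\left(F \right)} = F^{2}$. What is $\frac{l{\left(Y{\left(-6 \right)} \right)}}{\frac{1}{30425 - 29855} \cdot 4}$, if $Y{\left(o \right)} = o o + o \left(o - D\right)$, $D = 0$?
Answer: $738720$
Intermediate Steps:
$Y{\left(o \right)} = 2 o^{2}$ ($Y{\left(o \right)} = o o + o \left(o - 0\right) = o^{2} + o \left(o + 0\right) = o^{2} + o o = o^{2} + o^{2} = 2 o^{2}$)
$\frac{l{\left(Y{\left(-6 \right)} \right)}}{\frac{1}{30425 - 29855} \cdot 4} = \frac{\left(2 \left(-6\right)^{2}\right)^{2}}{\frac{1}{30425 - 29855} \cdot 4} = \frac{\left(2 \cdot 36\right)^{2}}{\frac{1}{570} \cdot 4} = \frac{72^{2}}{\frac{1}{570} \cdot 4} = \frac{5184}{\frac{2}{285}} = 5184 \cdot \frac{285}{2} = 738720$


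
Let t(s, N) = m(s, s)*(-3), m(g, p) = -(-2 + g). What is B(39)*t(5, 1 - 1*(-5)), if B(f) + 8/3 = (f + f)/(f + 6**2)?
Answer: -366/25 ≈ -14.640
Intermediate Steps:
m(g, p) = 2 - g
t(s, N) = -6 + 3*s (t(s, N) = (2 - s)*(-3) = -6 + 3*s)
B(f) = -8/3 + 2*f/(36 + f) (B(f) = -8/3 + (f + f)/(f + 6**2) = -8/3 + (2*f)/(f + 36) = -8/3 + (2*f)/(36 + f) = -8/3 + 2*f/(36 + f))
B(39)*t(5, 1 - 1*(-5)) = (2*(-144 - 1*39)/(3*(36 + 39)))*(-6 + 3*5) = ((2/3)*(-144 - 39)/75)*(-6 + 15) = ((2/3)*(1/75)*(-183))*9 = -122/75*9 = -366/25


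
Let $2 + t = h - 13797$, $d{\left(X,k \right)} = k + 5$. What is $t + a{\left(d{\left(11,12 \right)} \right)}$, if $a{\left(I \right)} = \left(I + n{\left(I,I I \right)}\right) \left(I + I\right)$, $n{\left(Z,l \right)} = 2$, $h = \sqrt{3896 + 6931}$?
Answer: $-13153 + 3 \sqrt{1203} \approx -13049.0$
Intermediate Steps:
$h = 3 \sqrt{1203}$ ($h = \sqrt{10827} = 3 \sqrt{1203} \approx 104.05$)
$d{\left(X,k \right)} = 5 + k$
$t = -13799 + 3 \sqrt{1203}$ ($t = -2 - \left(13797 - 3 \sqrt{1203}\right) = -13799 + 3 \sqrt{1203} \approx -13695.0$)
$a{\left(I \right)} = 2 I \left(2 + I\right)$ ($a{\left(I \right)} = \left(I + 2\right) \left(I + I\right) = \left(2 + I\right) 2 I = 2 I \left(2 + I\right)$)
$t + a{\left(d{\left(11,12 \right)} \right)} = \left(-13799 + 3 \sqrt{1203}\right) + 2 \left(5 + 12\right) \left(2 + \left(5 + 12\right)\right) = \left(-13799 + 3 \sqrt{1203}\right) + 2 \cdot 17 \left(2 + 17\right) = \left(-13799 + 3 \sqrt{1203}\right) + 2 \cdot 17 \cdot 19 = \left(-13799 + 3 \sqrt{1203}\right) + 646 = -13153 + 3 \sqrt{1203}$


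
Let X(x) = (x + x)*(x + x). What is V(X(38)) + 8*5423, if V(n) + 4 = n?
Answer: 49156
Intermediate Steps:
X(x) = 4*x**2 (X(x) = (2*x)*(2*x) = 4*x**2)
V(n) = -4 + n
V(X(38)) + 8*5423 = (-4 + 4*38**2) + 8*5423 = (-4 + 4*1444) + 43384 = (-4 + 5776) + 43384 = 5772 + 43384 = 49156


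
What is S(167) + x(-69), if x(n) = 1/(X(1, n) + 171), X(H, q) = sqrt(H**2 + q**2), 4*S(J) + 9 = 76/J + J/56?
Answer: -181010607/130815776 - sqrt(4762)/24479 ≈ -1.3865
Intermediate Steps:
S(J) = -9/4 + 19/J + J/224 (S(J) = -9/4 + (76/J + J/56)/4 = -9/4 + (19/J + J/224) = -9/4 + 19/J + J/224)
x(n) = 1/(171 + sqrt(1 + n**2)) (x(n) = 1/(sqrt(1**2 + n**2) + 171) = 1/(sqrt(1 + n**2) + 171) = 1/(171 + sqrt(1 + n**2)))
S(167) + x(-69) = (1/224)*(4256 + 167*(-504 + 167))/167 + 1/(171 + sqrt(1 + (-69)**2)) = (1/224)*(1/167)*(4256 + 167*(-337)) + 1/(171 + sqrt(1 + 4761)) = (1/224)*(1/167)*(4256 - 56279) + 1/(171 + sqrt(4762)) = (1/224)*(1/167)*(-52023) + 1/(171 + sqrt(4762)) = -52023/37408 + 1/(171 + sqrt(4762))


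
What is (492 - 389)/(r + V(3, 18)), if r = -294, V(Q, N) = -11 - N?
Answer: -103/323 ≈ -0.31889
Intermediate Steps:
(492 - 389)/(r + V(3, 18)) = (492 - 389)/(-294 + (-11 - 1*18)) = 103/(-294 + (-11 - 18)) = 103/(-294 - 29) = 103/(-323) = 103*(-1/323) = -103/323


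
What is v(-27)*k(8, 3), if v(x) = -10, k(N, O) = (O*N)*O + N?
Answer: -800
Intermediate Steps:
k(N, O) = N + N*O² (k(N, O) = (N*O)*O + N = N*O² + N = N + N*O²)
v(-27)*k(8, 3) = -80*(1 + 3²) = -80*(1 + 9) = -80*10 = -10*80 = -800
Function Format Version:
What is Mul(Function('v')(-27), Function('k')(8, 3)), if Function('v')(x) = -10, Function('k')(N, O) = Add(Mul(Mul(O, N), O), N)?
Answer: -800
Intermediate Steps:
Function('k')(N, O) = Add(N, Mul(N, Pow(O, 2))) (Function('k')(N, O) = Add(Mul(Mul(N, O), O), N) = Add(Mul(N, Pow(O, 2)), N) = Add(N, Mul(N, Pow(O, 2))))
Mul(Function('v')(-27), Function('k')(8, 3)) = Mul(-10, Mul(8, Add(1, Pow(3, 2)))) = Mul(-10, Mul(8, Add(1, 9))) = Mul(-10, Mul(8, 10)) = Mul(-10, 80) = -800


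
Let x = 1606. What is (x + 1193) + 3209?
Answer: 6008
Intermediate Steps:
(x + 1193) + 3209 = (1606 + 1193) + 3209 = 2799 + 3209 = 6008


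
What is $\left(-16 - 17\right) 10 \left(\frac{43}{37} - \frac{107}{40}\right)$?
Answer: $\frac{73887}{148} \approx 499.24$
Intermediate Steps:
$\left(-16 - 17\right) 10 \left(\frac{43}{37} - \frac{107}{40}\right) = \left(-33\right) 10 \left(- \frac{2239}{1480}\right) = \left(-330\right) \left(- \frac{2239}{1480}\right) = \frac{73887}{148}$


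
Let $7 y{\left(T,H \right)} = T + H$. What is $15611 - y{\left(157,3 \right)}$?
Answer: $\frac{109117}{7} \approx 15588.0$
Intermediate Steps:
$y{\left(T,H \right)} = \frac{H}{7} + \frac{T}{7}$ ($y{\left(T,H \right)} = \frac{T + H}{7} = \frac{H + T}{7} = \frac{H}{7} + \frac{T}{7}$)
$15611 - y{\left(157,3 \right)} = 15611 - \left(\frac{1}{7} \cdot 3 + \frac{1}{7} \cdot 157\right) = 15611 - \left(\frac{3}{7} + \frac{157}{7}\right) = 15611 - \frac{160}{7} = \frac{109117}{7}$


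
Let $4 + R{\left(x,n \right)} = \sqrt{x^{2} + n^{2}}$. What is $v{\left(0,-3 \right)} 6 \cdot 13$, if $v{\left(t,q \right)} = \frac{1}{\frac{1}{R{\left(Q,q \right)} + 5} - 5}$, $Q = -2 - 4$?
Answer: $- \frac{17238}{1109} - \frac{234 \sqrt{5}}{1109} \approx -16.016$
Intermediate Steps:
$Q = -6$ ($Q = -2 - 4 = -6$)
$R{\left(x,n \right)} = -4 + \sqrt{n^{2} + x^{2}}$ ($R{\left(x,n \right)} = -4 + \sqrt{x^{2} + n^{2}} = -4 + \sqrt{n^{2} + x^{2}}$)
$v{\left(t,q \right)} = \frac{1}{-5 + \frac{1}{1 + \sqrt{36 + q^{2}}}}$ ($v{\left(t,q \right)} = \frac{1}{\frac{1}{\left(-4 + \sqrt{q^{2} + \left(-6\right)^{2}}\right) + 5} - 5} = \frac{1}{\frac{1}{\left(-4 + \sqrt{q^{2} + 36}\right) + 5} - 5} = \frac{1}{\frac{1}{\left(-4 + \sqrt{36 + q^{2}}\right) + 5} - 5} = \frac{1}{\frac{1}{1 + \sqrt{36 + q^{2}}} - 5} = \frac{1}{-5 + \frac{1}{1 + \sqrt{36 + q^{2}}}}$)
$v{\left(0,-3 \right)} 6 \cdot 13 = \frac{-1 - \sqrt{36 + \left(-3\right)^{2}}}{4 + 5 \sqrt{36 + \left(-3\right)^{2}}} \cdot 6 \cdot 13 = \frac{-1 - \sqrt{36 + 9}}{4 + 5 \sqrt{36 + 9}} \cdot 6 \cdot 13 = \frac{-1 - \sqrt{45}}{4 + 5 \sqrt{45}} \cdot 6 \cdot 13 = \frac{-1 - 3 \sqrt{5}}{4 + 5 \cdot 3 \sqrt{5}} \cdot 6 \cdot 13 = \frac{-1 - 3 \sqrt{5}}{4 + 15 \sqrt{5}} \cdot 6 \cdot 13 = \frac{6 \left(-1 - 3 \sqrt{5}\right)}{4 + 15 \sqrt{5}} \cdot 13 = \frac{78 \left(-1 - 3 \sqrt{5}\right)}{4 + 15 \sqrt{5}}$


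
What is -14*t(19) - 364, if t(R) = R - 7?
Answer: -532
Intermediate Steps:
t(R) = -7 + R
-14*t(19) - 364 = -14*(-7 + 19) - 364 = -14*12 - 364 = -168 - 364 = -532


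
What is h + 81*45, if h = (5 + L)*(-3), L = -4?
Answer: 3642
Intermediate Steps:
h = -3 (h = (5 - 4)*(-3) = 1*(-3) = -3)
h + 81*45 = -3 + 81*45 = -3 + 3645 = 3642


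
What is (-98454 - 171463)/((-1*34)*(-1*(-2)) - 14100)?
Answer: 269917/14168 ≈ 19.051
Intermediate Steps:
(-98454 - 171463)/((-1*34)*(-1*(-2)) - 14100) = -269917/(-34*2 - 14100) = -269917/(-68 - 14100) = -269917/(-14168) = -269917*(-1/14168) = 269917/14168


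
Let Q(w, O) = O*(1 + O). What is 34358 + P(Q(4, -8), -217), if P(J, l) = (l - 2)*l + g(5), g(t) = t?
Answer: 81886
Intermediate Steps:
P(J, l) = 5 + l*(-2 + l) (P(J, l) = (l - 2)*l + 5 = (-2 + l)*l + 5 = l*(-2 + l) + 5 = 5 + l*(-2 + l))
34358 + P(Q(4, -8), -217) = 34358 + (5 + (-217)**2 - 2*(-217)) = 34358 + (5 + 47089 + 434) = 34358 + 47528 = 81886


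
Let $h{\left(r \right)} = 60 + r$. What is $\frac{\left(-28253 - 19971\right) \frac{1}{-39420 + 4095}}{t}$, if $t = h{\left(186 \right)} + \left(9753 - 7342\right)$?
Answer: $\frac{48224}{93858525} \approx 0.00051379$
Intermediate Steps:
$t = 2657$ ($t = \left(60 + 186\right) + \left(9753 - 7342\right) = 246 + \left(9753 - 7342\right) = 246 + 2411 = 2657$)
$\frac{\left(-28253 - 19971\right) \frac{1}{-39420 + 4095}}{t} = \frac{\left(-28253 - 19971\right) \frac{1}{-39420 + 4095}}{2657} = - \frac{48224}{-35325} \cdot \frac{1}{2657} = \left(-48224\right) \left(- \frac{1}{35325}\right) \frac{1}{2657} = \frac{48224}{35325} \cdot \frac{1}{2657} = \frac{48224}{93858525}$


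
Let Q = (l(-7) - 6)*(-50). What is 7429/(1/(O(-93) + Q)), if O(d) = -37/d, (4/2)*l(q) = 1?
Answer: 190271548/93 ≈ 2.0459e+6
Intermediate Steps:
l(q) = ½ (l(q) = (½)*1 = ½)
Q = 275 (Q = (½ - 6)*(-50) = -11/2*(-50) = 275)
7429/(1/(O(-93) + Q)) = 7429/(1/(-37/(-93) + 275)) = 7429/(1/(-37*(-1/93) + 275)) = 7429/(1/(37/93 + 275)) = 7429/(1/(25612/93)) = 7429/(93/25612) = 7429*(25612/93) = 190271548/93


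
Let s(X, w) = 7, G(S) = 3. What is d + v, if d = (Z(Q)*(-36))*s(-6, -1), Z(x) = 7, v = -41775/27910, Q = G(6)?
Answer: -9855003/5582 ≈ -1765.5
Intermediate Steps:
Q = 3
v = -8355/5582 (v = -41775*1/27910 = -8355/5582 ≈ -1.4968)
d = -1764 (d = (7*(-36))*7 = -252*7 = -1764)
d + v = -1764 - 8355/5582 = -9855003/5582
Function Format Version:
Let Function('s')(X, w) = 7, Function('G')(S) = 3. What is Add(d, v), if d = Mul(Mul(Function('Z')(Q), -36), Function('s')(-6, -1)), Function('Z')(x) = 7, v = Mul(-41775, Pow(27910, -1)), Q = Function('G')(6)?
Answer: Rational(-9855003, 5582) ≈ -1765.5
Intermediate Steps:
Q = 3
v = Rational(-8355, 5582) (v = Mul(-41775, Rational(1, 27910)) = Rational(-8355, 5582) ≈ -1.4968)
d = -1764 (d = Mul(Mul(7, -36), 7) = Mul(-252, 7) = -1764)
Add(d, v) = Add(-1764, Rational(-8355, 5582)) = Rational(-9855003, 5582)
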